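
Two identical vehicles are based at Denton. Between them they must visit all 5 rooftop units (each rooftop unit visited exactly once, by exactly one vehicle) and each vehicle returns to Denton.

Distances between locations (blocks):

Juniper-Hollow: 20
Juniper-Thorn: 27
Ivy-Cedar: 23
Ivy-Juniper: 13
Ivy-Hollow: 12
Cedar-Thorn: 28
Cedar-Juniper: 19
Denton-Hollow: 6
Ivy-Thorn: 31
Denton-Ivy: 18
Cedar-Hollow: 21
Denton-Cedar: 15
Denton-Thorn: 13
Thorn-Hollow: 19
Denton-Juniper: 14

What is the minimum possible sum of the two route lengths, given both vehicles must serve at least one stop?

There are 2^4 − 1 = 15 ways to divide the 5 stops into two non-empty groups. For each, the best each vehicle can do is its own shortest tour through its group:
  {Ivy} + {Cedar, Juniper, Thorn, Hollow}: 36 + 86 = 122
  {Cedar} + {Ivy, Juniper, Thorn, Hollow}: 30 + 71 = 101
  {Ivy, Cedar} + {Juniper, Thorn, Hollow}: 56 + 66 = 122
  {Juniper} + {Ivy, Cedar, Thorn, Hollow}: 28 + 82 = 110
  {Ivy, Juniper} + {Cedar, Thorn, Hollow}: 45 + 68 = 113
  {Cedar, Juniper} + {Ivy, Thorn, Hollow}: 48 + 62 = 110
  … (15 splits in total)
  {Thorn} + {Ivy, Cedar, Juniper, Hollow}: 26 + 65 = 91  ← best
Best: vehicle 1 Denton → Thorn → Denton = 26; vehicle 2 Denton → Cedar → Juniper → Ivy → Hollow → Denton = 65; combined 91.

Minimum combined distance: 91 blocks.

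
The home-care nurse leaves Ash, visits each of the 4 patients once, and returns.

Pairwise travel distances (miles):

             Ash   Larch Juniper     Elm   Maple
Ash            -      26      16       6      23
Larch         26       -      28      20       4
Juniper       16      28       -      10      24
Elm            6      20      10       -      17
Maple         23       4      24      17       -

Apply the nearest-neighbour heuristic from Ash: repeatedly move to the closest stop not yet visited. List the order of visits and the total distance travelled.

70 miles along Ash → Elm → Juniper → Maple → Larch → Ash.

From Ash: distances to unvisited — Elm=6, Juniper=16, Maple=23, Larch=26. Nearest is Elm (6).
From Elm: distances to unvisited — Juniper=10, Maple=17, Larch=20. Nearest is Juniper (10).
From Juniper: distances to unvisited — Maple=24, Larch=28. Nearest is Maple (24).
From Maple: distances to unvisited — Larch=4. Nearest is Larch (4).
Return Larch→Ash: 26.
Total = 6 + 10 + 24 + 4 + 26 = 70.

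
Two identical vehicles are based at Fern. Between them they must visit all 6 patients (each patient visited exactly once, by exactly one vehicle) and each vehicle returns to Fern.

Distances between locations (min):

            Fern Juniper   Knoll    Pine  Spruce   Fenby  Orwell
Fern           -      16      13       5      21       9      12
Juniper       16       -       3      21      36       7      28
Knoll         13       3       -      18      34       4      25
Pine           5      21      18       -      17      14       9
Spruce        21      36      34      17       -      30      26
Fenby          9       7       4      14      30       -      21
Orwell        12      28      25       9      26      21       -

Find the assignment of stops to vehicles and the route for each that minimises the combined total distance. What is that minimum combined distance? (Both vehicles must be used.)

91 min — the smallest possible combined total.

Try each way of splitting the stops between the two vehicles (each non-empty) and, for each split, find the best tour for each vehicle:
  {Juniper} + {Knoll, Pine, Spruce, Fenby, Orwell}: 32 + 85 = 117
  {Knoll} + {Juniper, Pine, Spruce, Fenby, Orwell}: 26 + 90 = 116
  {Juniper, Knoll} + {Pine, Spruce, Fenby, Orwell}: 32 + 77 = 109
  {Pine} + {Juniper, Knoll, Spruce, Fenby, Orwell}: 10 + 90 = 100
  {Juniper, Pine} + {Knoll, Spruce, Fenby, Orwell}: 42 + 85 = 127
  {Knoll, Pine} + {Juniper, Spruce, Fenby, Orwell}: 36 + 90 = 126
  … (31 splits in total)
  {Juniper, Knoll, Fenby} + {Pine, Spruce, Orwell}: 32 + 59 = 91  ← best
Best: vehicle 1 Fern → Juniper → Knoll → Fenby → Fern = 32; vehicle 2 Fern → Spruce → Pine → Orwell → Fern = 59; combined 91.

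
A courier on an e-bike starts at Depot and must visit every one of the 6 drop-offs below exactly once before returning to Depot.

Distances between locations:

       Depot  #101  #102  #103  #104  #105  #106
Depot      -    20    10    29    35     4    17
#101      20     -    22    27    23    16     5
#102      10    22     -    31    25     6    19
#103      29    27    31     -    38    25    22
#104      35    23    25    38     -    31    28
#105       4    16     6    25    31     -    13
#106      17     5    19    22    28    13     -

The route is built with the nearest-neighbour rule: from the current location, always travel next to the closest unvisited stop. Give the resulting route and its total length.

Depot → [#105:4 / #102:10 / #106:17 / #101:20 / #103:29 / #104:35] → #105 (4)
#105 → [#102:6 / #106:13 / #101:16 / #103:25 / #104:31] → #102 (6)
#102 → [#106:19 / #101:22 / #104:25 / #103:31] → #106 (19)
#106 → [#101:5 / #103:22 / #104:28] → #101 (5)
#101 → [#104:23 / #103:27] → #104 (23)
#104 → [#103:38] → #103 (38)
Return #103→Depot: 29.
Total = 4 + 6 + 19 + 5 + 23 + 38 + 29 = 124.

Nearest-neighbour total = 124; route Depot → #105 → #102 → #106 → #101 → #104 → #103 → Depot.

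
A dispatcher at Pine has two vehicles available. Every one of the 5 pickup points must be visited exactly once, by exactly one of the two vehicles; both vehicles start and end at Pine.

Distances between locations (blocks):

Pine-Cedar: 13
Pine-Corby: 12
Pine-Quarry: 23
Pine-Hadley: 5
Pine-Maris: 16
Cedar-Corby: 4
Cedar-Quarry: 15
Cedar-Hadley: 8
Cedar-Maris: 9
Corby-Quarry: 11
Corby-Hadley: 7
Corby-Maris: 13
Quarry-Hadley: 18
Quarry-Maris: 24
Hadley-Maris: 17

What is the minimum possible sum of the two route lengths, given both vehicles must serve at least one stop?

Try each way of splitting the stops between the two vehicles (each non-empty) and, for each split, find the best tour for each vehicle:
  {Cedar} + {Corby, Quarry, Hadley, Maris}: 26 + 63 = 89
  {Corby} + {Cedar, Quarry, Hadley, Maris}: 24 + 63 = 87
  {Cedar, Corby} + {Quarry, Hadley, Maris}: 29 + 63 = 92
  {Quarry} + {Cedar, Corby, Hadley, Maris}: 46 + 41 = 87
  {Cedar, Quarry} + {Corby, Hadley, Maris}: 51 + 41 = 92
  {Corby, Quarry} + {Cedar, Hadley, Maris}: 46 + 38 = 84
  … (15 splits in total)
  {Hadley} + {Cedar, Corby, Quarry, Maris}: 10 + 63 = 73  ← best
Best: vehicle 1 Pine → Hadley → Pine = 10; vehicle 2 Pine → Corby → Quarry → Cedar → Maris → Pine = 63; combined 73.

73 blocks — the smallest possible combined total.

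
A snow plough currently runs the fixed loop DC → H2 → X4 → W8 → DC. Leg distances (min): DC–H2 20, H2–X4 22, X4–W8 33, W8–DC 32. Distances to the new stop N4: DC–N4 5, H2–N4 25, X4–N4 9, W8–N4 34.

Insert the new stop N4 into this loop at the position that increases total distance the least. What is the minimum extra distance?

Insertion cost between consecutive stops i–j is d(i,N4) + d(N4,j) − d(i,j):
  between DC and H2: 5 + 25 − 20 = 10
  between H2 and X4: 25 + 9 − 22 = 12
  between X4 and W8: 9 + 34 − 33 = 10
  between W8 and DC: 34 + 5 − 32 = 7
Cheapest insertion is between W8 and DC, adding 7.
New total = 107 + 7 = 114.

+7 min — insert N4 between W8 and DC.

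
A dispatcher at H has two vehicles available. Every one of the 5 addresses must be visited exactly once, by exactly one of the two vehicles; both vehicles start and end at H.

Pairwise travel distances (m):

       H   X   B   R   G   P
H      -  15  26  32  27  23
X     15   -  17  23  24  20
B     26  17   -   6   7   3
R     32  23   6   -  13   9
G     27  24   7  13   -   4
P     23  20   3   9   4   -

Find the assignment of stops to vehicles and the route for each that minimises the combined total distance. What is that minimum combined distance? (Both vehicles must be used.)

Check every non-empty split of the stops between the two vehicles; for each half take its own optimal tour:
  {X} + {B, R, G, P}: 30 + 72 = 102
  {B} + {X, R, G, P}: 52 + 78 = 130
  {X, B} + {R, G, P}: 58 + 72 = 130
  {R} + {X, B, G, P}: 64 + 66 = 130
  {X, R} + {B, G, P}: 70 + 60 = 130
  {B, R} + {X, G, P}: 64 + 66 = 130
  … (15 splits in total)
Best: vehicle 1 H → X → H = 30; vehicle 2 H → B → R → G → P → H = 72; combined 102.

102 m — the smallest possible combined total.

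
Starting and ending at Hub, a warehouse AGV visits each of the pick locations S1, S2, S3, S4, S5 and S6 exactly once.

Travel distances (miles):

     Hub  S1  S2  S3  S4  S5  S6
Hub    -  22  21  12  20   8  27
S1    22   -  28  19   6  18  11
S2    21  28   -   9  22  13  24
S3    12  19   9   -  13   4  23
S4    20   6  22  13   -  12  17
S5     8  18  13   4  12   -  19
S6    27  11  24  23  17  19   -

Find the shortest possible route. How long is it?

There are 360 distinct closed tours to check (reversals are equivalent).
Hub→S1→S2→S3→S4→S5→S6→Hub: 22+28+9+13+12+19+27 = 130
Hub→S1→S2→S3→S4→S6→S5→Hub: 22+28+9+13+17+19+8 = 116
Hub→S1→S2→S3→S5→S4→S6→Hub: 22+28+9+4+12+17+27 = 119
Hub→S1→S2→S3→S5→S6→S4→Hub: 22+28+9+4+19+17+20 = 119
Hub→S1→S2→S3→S6→S4→S5→Hub: 22+28+9+23+17+12+8 = 119
Hub→S1→S2→S3→S6→S5→S4→Hub: 22+28+9+23+19+12+20 = 133
Hub→S1→S2→S4→S3→S5→S6→Hub: 22+28+22+13+4+19+27 = 135
Hub→S1→S2→S4→S3→S6→S5→Hub: 22+28+22+13+23+19+8 = 135
… (352 more)
Hub→S3→S2→S6→S1→S4→S5→Hub: 12+9+24+11+6+12+8 = 82  ← best
The minimum is 82.
One optimal route: Hub → S3 → S2 → S6 → S1 → S4 → S5 → Hub (or its reverse).

Shortest round trip = 82 miles.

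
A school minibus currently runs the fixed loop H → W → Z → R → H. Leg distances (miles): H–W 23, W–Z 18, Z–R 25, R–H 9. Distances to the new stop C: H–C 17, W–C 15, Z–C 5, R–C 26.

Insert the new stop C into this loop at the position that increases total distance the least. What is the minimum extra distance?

Minimum extra distance: 2 miles, inserting C between W and Z.

Insertion cost between consecutive stops i–j is d(i,C) + d(C,j) − d(i,j):
  between H and W: 17 + 15 − 23 = 9
  between W and Z: 15 + 5 − 18 = 2
  between Z and R: 5 + 26 − 25 = 6
  between R and H: 26 + 17 − 9 = 34
Cheapest insertion is between W and Z, adding 2.
New total = 75 + 2 = 77.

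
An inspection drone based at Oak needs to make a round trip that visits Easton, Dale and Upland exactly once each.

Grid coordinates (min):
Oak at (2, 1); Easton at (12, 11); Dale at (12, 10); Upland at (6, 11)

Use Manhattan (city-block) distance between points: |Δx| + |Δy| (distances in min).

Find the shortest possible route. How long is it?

With 3 stops there are 3!/2 = 3 distinct round trips (a route and its reverse cost the same).
Oak → Easton → Dale → Upland → Oak: 20+1+7+14 = 42
Oak → Easton → Upland → Dale → Oak: 20+6+7+19 = 52
Oak → Dale → Easton → Upland → Oak: 19+1+6+14 = 40
The minimum is 40.
One optimal route: Oak → Dale → Easton → Upland → Oak (or its reverse).

Shortest round trip = 40 min.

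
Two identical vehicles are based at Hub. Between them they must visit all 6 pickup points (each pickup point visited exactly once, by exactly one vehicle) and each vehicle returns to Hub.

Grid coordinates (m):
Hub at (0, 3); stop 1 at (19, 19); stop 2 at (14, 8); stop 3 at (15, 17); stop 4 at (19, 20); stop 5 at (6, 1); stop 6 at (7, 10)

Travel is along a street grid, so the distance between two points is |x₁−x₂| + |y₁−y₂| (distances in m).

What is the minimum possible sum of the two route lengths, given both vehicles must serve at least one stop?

Check every non-empty split of the stops between the two vehicles; for each half take its own optimal tour:
  {stop 1} + {stop 2, stop 3, stop 4, stop 5, stop 6}: 70 + 76 = 146
  {stop 2} + {stop 1, stop 3, stop 4, stop 5, stop 6}: 38 + 76 = 114
  {stop 1, stop 2} + {stop 3, stop 4, stop 5, stop 6}: 70 + 76 = 146
  {stop 3} + {stop 1, stop 2, stop 4, stop 5, stop 6}: 58 + 76 = 134
  {stop 1, stop 3} + {stop 2, stop 4, stop 5, stop 6}: 70 + 76 = 146
  {stop 2, stop 3} + {stop 1, stop 4, stop 5, stop 6}: 58 + 76 = 134
  … (31 splits in total)
  {stop 5} + {stop 1, stop 2, stop 3, stop 4, stop 6}: 16 + 72 = 88  ← best
Best: vehicle 1 Hub → stop 5 → Hub = 16; vehicle 2 Hub → stop 2 → stop 1 → stop 4 → stop 3 → stop 6 → Hub = 72; combined 88.

88 m — the smallest possible combined total.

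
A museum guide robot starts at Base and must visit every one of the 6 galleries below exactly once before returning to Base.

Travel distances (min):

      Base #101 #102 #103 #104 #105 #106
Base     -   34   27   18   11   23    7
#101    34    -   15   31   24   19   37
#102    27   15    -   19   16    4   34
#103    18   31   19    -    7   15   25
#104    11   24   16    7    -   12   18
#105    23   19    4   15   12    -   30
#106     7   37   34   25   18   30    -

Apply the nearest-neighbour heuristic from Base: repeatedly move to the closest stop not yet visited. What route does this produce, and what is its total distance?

Total distance 100 min via the nearest-neighbour route Base → #106 → #104 → #103 → #105 → #102 → #101 → Base.

At Base the remaining stops are #106 7, #104 11, #103 18, #105 23, #102 27, #101 34; go to #106.
At #106 the remaining stops are #104 18, #103 25, #105 30, #102 34, #101 37; go to #104.
At #104 the remaining stops are #103 7, #105 12, #102 16, #101 24; go to #103.
At #103 the remaining stops are #105 15, #102 19, #101 31; go to #105.
At #105 the remaining stops are #102 4, #101 19; go to #102.
At #102 the remaining stops are #101 15; go to #101.
Return #101→Base: 34.
Total = 7 + 18 + 7 + 15 + 4 + 15 + 34 = 100.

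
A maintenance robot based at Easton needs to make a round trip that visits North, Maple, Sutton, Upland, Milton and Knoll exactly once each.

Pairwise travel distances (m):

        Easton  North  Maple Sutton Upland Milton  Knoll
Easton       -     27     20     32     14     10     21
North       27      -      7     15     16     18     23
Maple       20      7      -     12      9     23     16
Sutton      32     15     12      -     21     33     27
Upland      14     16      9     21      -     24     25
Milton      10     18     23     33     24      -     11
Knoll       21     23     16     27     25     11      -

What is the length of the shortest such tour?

With 6 stops there are 6!/2 = 360 distinct round trips (a route and its reverse cost the same).
Easton→North→Maple→Sutton→Upland→Milton→Knoll→Easton: 27+7+12+21+24+11+21 = 123
Easton→North→Maple→Sutton→Upland→Knoll→Milton→Easton: 27+7+12+21+25+11+10 = 113
Easton→North→Maple→Sutton→Milton→Upland→Knoll→Easton: 27+7+12+33+24+25+21 = 149
Easton→North→Maple→Sutton→Milton→Knoll→Upland→Easton: 27+7+12+33+11+25+14 = 129
Easton→North→Maple→Sutton→Knoll→Upland→Milton→Easton: 27+7+12+27+25+24+10 = 132
Easton→North→Maple→Sutton→Knoll→Milton→Upland→Easton: 27+7+12+27+11+24+14 = 122
Easton→North→Maple→Upland→Sutton→Milton→Knoll→Easton: 27+7+9+21+33+11+21 = 129
Easton→North→Maple→Upland→Sutton→Knoll→Milton→Easton: 27+7+9+21+27+11+10 = 112
… (352 more)
Easton→Upland→Maple→North→Sutton→Knoll→Milton→Easton: 14+9+7+15+27+11+10 = 93  ← best
The minimum is 93.
One optimal route: Easton → Upland → Maple → North → Sutton → Knoll → Milton → Easton (or its reverse).

93 m — the shortest possible round trip.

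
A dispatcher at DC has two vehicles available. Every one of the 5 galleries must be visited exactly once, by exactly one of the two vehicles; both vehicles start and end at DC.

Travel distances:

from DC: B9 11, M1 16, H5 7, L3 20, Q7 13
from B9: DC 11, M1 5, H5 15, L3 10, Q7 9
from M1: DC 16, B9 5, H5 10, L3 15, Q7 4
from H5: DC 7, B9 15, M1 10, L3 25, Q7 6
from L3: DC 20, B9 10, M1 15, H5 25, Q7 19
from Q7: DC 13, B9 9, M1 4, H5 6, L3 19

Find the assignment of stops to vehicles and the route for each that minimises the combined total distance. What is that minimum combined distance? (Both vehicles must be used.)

There are 2^4 − 1 = 15 ways to divide the 5 stops into two non-empty groups. For each, the best each vehicle can do is its own shortest tour through its group:
  {B9} + {M1, H5, L3, Q7}: 22 + 52 = 74
  {M1} + {B9, H5, L3, Q7}: 32 + 52 = 84
  {B9, M1} + {H5, L3, Q7}: 32 + 52 = 84
  {H5} + {B9, M1, L3, Q7}: 14 + 52 = 66
  {B9, H5} + {M1, L3, Q7}: 33 + 52 = 85
  {M1, H5} + {B9, L3, Q7}: 33 + 52 = 85
  … (15 splits in total)
Best: vehicle 1 DC → H5 → DC = 14; vehicle 2 DC → L3 → B9 → M1 → Q7 → DC = 52; combined 66.

66 — the smallest possible combined total.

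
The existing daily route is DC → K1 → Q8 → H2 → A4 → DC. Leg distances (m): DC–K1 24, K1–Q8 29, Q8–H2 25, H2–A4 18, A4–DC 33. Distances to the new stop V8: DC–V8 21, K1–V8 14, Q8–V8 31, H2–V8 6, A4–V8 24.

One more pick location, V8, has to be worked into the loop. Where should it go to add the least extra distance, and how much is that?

Minimum extra distance: 11 m, inserting V8 between DC and K1.

Insertion cost between consecutive stops i–j is d(i,V8) + d(V8,j) − d(i,j):
  between DC and K1: 21 + 14 − 24 = 11
  between K1 and Q8: 14 + 31 − 29 = 16
  between Q8 and H2: 31 + 6 − 25 = 12
  between H2 and A4: 6 + 24 − 18 = 12
  between A4 and DC: 24 + 21 − 33 = 12
Cheapest insertion is between DC and K1, adding 11.
New total = 129 + 11 = 140.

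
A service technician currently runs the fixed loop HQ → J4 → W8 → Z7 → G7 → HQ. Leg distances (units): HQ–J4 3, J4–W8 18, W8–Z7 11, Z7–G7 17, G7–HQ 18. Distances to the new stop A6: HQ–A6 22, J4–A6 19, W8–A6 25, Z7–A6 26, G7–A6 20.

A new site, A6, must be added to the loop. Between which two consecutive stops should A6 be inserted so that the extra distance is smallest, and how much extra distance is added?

+24 — insert A6 between G7 and HQ.

Insertion cost between consecutive stops i–j is d(i,A6) + d(A6,j) − d(i,j):
  between HQ and J4: 22 + 19 − 3 = 38
  between J4 and W8: 19 + 25 − 18 = 26
  between W8 and Z7: 25 + 26 − 11 = 40
  between Z7 and G7: 26 + 20 − 17 = 29
  between G7 and HQ: 20 + 22 − 18 = 24
Cheapest insertion is between G7 and HQ, adding 24.
New total = 67 + 24 = 91.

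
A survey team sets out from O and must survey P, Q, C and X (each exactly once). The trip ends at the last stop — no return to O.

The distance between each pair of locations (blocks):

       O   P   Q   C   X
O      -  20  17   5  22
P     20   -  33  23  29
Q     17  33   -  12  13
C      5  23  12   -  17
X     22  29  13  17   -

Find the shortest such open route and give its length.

There are 4! = 24 possible orderings.
O - P - Q - C - X: 20+33+12+17 = 82
O - P - Q - X - C: 20+33+13+17 = 83
O - P - C - Q - X: 20+23+12+13 = 68
O - P - C - X - Q: 20+23+17+13 = 73
O - P - X - Q - C: 20+29+13+12 = 74
O - P - X - C - Q: 20+29+17+12 = 78
O - Q - P - C - X: 17+33+23+17 = 90
O - Q - P - X - C: 17+33+29+17 = 96
O - Q - C - P - X: 17+12+23+29 = 81
O - Q - C - X - P: 17+12+17+29 = 75
O - Q - X - P - C: 17+13+29+23 = 82
O - Q - X - C - P: 17+13+17+23 = 70
O - C - P - Q - X: 5+23+33+13 = 74
O - C - P - X - Q: 5+23+29+13 = 70
… (10 more)
O - C - Q - X - P: 5+12+13+29 = 59  ← best
The minimum is 59.
One shortest path: O → C → Q → X → P.

Minimum one-way distance = 59 blocks.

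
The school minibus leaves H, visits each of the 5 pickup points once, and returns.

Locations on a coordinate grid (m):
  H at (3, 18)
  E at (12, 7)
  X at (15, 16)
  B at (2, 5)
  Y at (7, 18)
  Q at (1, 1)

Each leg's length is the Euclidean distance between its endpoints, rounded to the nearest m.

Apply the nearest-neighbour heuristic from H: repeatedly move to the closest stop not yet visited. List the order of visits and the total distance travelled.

52 m along H → Y → X → E → B → Q → H.

At H the remaining stops are Y 4, X 12, B 13, E 14, Q 17; go to Y.
At Y the remaining stops are X 8, E 12, B 14, Q 18; go to X.
At X the remaining stops are E 9, B 17, Q 21; go to E.
At E the remaining stops are B 10, Q 13; go to B.
At B the remaining stops are Q 4; go to Q.
Return Q→H: 17.
Total = 4 + 8 + 9 + 10 + 4 + 17 = 52.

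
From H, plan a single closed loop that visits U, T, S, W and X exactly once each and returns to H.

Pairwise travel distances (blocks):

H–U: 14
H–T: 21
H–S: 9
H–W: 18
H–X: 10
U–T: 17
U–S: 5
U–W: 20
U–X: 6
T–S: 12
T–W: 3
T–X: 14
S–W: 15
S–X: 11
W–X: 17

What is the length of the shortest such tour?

There are 60 distinct closed tours to check (reversals are equivalent).
H-U-T-S-W-X-H: 14+17+12+15+17+10 = 85
H-U-T-S-X-W-H: 14+17+12+11+17+18 = 89
H-U-T-W-S-X-H: 14+17+3+15+11+10 = 70
H-U-T-W-X-S-H: 14+17+3+17+11+9 = 71
H-U-T-X-S-W-H: 14+17+14+11+15+18 = 89
H-U-T-X-W-S-H: 14+17+14+17+15+9 = 86
H-U-S-T-W-X-H: 14+5+12+3+17+10 = 61
H-U-S-T-X-W-H: 14+5+12+14+17+18 = 80
H-U-S-W-T-X-H: 14+5+15+3+14+10 = 61
H-U-S-W-X-T-H: 14+5+15+17+14+21 = 86
H-U-S-X-T-W-H: 14+5+11+14+3+18 = 65
H-U-S-X-W-T-H: 14+5+11+17+3+21 = 71
H-U-W-T-S-X-H: 14+20+3+12+11+10 = 70
H-U-W-T-X-S-H: 14+20+3+14+11+9 = 71
… (46 more)
H-W-T-S-U-X-H: 18+3+12+5+6+10 = 54  ← best
The minimum is 54.
One optimal route: H → W → T → S → U → X → H (or its reverse).

Minimum total distance: 54 blocks.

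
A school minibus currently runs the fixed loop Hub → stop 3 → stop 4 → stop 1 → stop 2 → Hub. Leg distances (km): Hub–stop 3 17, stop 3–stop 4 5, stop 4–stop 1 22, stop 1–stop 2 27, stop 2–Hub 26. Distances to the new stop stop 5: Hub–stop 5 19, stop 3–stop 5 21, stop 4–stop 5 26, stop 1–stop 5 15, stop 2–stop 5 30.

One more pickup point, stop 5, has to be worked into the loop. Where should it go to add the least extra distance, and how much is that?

Minimum extra distance: 18 km, inserting stop 5 between stop 1 and stop 2.

Insertion cost between consecutive stops i–j is d(i,stop 5) + d(stop 5,j) − d(i,j):
  between Hub and stop 3: 19 + 21 − 17 = 23
  between stop 3 and stop 4: 21 + 26 − 5 = 42
  between stop 4 and stop 1: 26 + 15 − 22 = 19
  between stop 1 and stop 2: 15 + 30 − 27 = 18
  between stop 2 and Hub: 30 + 19 − 26 = 23
Cheapest insertion is between stop 1 and stop 2, adding 18.
New total = 97 + 18 = 115.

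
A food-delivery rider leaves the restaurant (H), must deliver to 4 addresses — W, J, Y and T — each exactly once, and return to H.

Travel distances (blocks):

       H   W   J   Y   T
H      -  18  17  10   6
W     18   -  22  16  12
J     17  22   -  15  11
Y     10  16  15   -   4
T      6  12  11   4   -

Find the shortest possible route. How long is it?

There are 12 distinct closed tours to check (reversals are equivalent).
H → W → J → Y → T → H: 18+22+15+4+6 = 65
H → W → J → T → Y → H: 18+22+11+4+10 = 65
H → W → Y → J → T → H: 18+16+15+11+6 = 66
H → W → Y → T → J → H: 18+16+4+11+17 = 66
H → W → T → J → Y → H: 18+12+11+15+10 = 66
H → W → T → Y → J → H: 18+12+4+15+17 = 66
H → J → W → Y → T → H: 17+22+16+4+6 = 65
H → J → W → T → Y → H: 17+22+12+4+10 = 65
H → J → Y → W → T → H: 17+15+16+12+6 = 66
H → J → T → W → Y → H: 17+11+12+16+10 = 66
H → Y → W → J → T → H: 10+16+22+11+6 = 65
H → Y → J → W → T → H: 10+15+22+12+6 = 65
The minimum is 65.
One optimal route: H → W → J → Y → T → H (or its reverse).

65 blocks — the shortest possible round trip.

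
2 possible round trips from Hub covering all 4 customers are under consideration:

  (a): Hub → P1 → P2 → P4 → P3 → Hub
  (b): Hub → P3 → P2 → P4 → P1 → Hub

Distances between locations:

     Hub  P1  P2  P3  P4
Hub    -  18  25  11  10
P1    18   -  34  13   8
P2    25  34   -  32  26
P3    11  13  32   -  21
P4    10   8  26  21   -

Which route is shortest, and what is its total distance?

(a): 18 + 34 + 26 + 21 + 11 = 110
(b): 11 + 32 + 26 + 8 + 18 = 95

Shortest is (b), total 95.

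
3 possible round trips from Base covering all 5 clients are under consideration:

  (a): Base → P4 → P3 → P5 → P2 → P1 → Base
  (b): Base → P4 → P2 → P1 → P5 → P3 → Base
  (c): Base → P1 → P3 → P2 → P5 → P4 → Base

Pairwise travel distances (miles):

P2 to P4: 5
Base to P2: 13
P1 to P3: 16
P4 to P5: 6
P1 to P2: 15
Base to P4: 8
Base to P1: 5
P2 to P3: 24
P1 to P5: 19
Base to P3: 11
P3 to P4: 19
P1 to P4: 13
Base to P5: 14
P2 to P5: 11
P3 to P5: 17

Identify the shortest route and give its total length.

Shortest is (c), total 70 miles.

(a): 8 + 19 + 17 + 11 + 15 + 5 = 75
(b): 8 + 5 + 15 + 19 + 17 + 11 = 75
(c): 5 + 16 + 24 + 11 + 6 + 8 = 70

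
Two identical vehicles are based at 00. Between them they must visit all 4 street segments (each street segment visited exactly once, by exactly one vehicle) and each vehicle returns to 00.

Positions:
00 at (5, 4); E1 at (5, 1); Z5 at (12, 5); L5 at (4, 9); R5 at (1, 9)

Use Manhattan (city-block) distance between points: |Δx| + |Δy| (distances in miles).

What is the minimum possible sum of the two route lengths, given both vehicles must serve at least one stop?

Check every non-empty split of the stops between the two vehicles; for each half take its own optimal tour:
  {E1} + {Z5, L5, R5}: 6 + 32 = 38
  {Z5} + {E1, L5, R5}: 16 + 24 = 40
  {E1, Z5} + {L5, R5}: 22 + 18 = 40
  {L5} + {E1, Z5, R5}: 12 + 38 = 50
  {E1, L5} + {Z5, R5}: 18 + 32 = 50
  {Z5, L5} + {E1, R5}: 26 + 24 = 50
  … (7 splits in total)
Best: vehicle 1 00 → E1 → 00 = 6; vehicle 2 00 → Z5 → L5 → R5 → 00 = 32; combined 38.

38 miles — the smallest possible combined total.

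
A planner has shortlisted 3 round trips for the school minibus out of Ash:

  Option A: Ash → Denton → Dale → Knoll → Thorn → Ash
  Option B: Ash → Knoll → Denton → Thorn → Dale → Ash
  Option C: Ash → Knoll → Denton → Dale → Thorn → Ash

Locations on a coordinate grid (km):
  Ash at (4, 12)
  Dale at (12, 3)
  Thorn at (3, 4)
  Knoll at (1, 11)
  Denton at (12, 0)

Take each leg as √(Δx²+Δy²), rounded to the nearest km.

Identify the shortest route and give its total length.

Option A: 14 + 3 + 14 + 7 + 8 = 46
Option B: 3 + 16 + 10 + 9 + 12 = 50
Option C: 3 + 16 + 3 + 9 + 8 = 39

Shortest is Option C, total 39 km.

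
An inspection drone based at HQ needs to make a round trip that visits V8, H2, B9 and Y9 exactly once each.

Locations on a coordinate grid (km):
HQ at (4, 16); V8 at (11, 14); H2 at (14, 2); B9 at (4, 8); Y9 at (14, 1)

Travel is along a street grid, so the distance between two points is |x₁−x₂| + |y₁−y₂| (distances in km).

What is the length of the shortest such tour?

HQ - V8 - H2 - B9 - Y9 - HQ: 9+15+16+17+25 = 82
HQ - V8 - H2 - Y9 - B9 - HQ: 9+15+1+17+8 = 50
HQ - V8 - B9 - H2 - Y9 - HQ: 9+13+16+1+25 = 64
HQ - V8 - B9 - Y9 - H2 - HQ: 9+13+17+1+24 = 64
HQ - V8 - Y9 - H2 - B9 - HQ: 9+16+1+16+8 = 50
HQ - V8 - Y9 - B9 - H2 - HQ: 9+16+17+16+24 = 82
HQ - H2 - V8 - B9 - Y9 - HQ: 24+15+13+17+25 = 94
HQ - H2 - V8 - Y9 - B9 - HQ: 24+15+16+17+8 = 80
HQ - H2 - B9 - V8 - Y9 - HQ: 24+16+13+16+25 = 94
HQ - H2 - Y9 - V8 - B9 - HQ: 24+1+16+13+8 = 62
HQ - B9 - V8 - H2 - Y9 - HQ: 8+13+15+1+25 = 62
HQ - B9 - H2 - V8 - Y9 - HQ: 8+16+15+16+25 = 80
The minimum is 50.
One optimal route: HQ → V8 → H2 → Y9 → B9 → HQ (or its reverse).

50 km — the shortest possible round trip.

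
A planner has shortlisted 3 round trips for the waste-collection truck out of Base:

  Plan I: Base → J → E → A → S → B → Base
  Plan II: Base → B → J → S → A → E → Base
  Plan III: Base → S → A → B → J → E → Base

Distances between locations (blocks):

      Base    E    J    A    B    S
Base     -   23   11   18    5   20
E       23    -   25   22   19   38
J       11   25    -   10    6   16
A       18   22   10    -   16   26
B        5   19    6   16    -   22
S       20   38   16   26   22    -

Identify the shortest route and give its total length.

Plan I: 11 + 25 + 22 + 26 + 22 + 5 = 111
Plan II: 5 + 6 + 16 + 26 + 22 + 23 = 98
Plan III: 20 + 26 + 16 + 6 + 25 + 23 = 116

98 blocks — Plan II is the shortest.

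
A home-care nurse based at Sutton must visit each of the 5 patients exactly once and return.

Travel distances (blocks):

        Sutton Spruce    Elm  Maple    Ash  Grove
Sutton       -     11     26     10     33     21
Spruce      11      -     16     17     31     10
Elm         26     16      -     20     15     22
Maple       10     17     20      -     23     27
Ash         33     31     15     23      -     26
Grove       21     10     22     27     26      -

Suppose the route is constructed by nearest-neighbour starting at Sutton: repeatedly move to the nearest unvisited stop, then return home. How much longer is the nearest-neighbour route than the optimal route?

From Sutton: Maple=10, Spruce=11, Grove=21, Elm=26, Ash=33 → choose Maple (10).
From Maple: Spruce=17, Elm=20, Ash=23, Grove=27 → choose Spruce (17).
From Spruce: Grove=10, Elm=16, Ash=31 → choose Grove (10).
From Grove: Elm=22, Ash=26 → choose Elm (22).
From Elm: Ash=15 → choose Ash (15).
NN route Sutton → Maple → Spruce → Grove → Elm → Ash → Sutton costs 107.
Optimal: Sutton → Spruce → Grove → Elm → Ash → Maple → Sutton costs 91 (by enumerating all 60 distinct tours).
Excess = 107 − 91 = 16.

The nearest-neighbour route is 16 blocks longer than optimal.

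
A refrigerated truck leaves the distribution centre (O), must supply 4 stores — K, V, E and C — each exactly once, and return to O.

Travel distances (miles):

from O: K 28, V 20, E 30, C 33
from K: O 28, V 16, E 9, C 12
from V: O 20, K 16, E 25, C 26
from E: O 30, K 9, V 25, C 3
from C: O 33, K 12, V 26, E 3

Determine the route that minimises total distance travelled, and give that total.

With 4 stops there are 4!/2 = 12 distinct round trips (a route and its reverse cost the same).
O→K→V→E→C→O: 28+16+25+3+33 = 105
O→K→V→C→E→O: 28+16+26+3+30 = 103
O→K→E→V→C→O: 28+9+25+26+33 = 121
O→K→E→C→V→O: 28+9+3+26+20 = 86
O→K→C→V→E→O: 28+12+26+25+30 = 121
O→K→C→E→V→O: 28+12+3+25+20 = 88
O→V→K→E→C→O: 20+16+9+3+33 = 81
O→V→K→C→E→O: 20+16+12+3+30 = 81
O→V→E→K→C→O: 20+25+9+12+33 = 99
O→V→C→K→E→O: 20+26+12+9+30 = 97
O→E→K→V→C→O: 30+9+16+26+33 = 114
O→E→V→K→C→O: 30+25+16+12+33 = 116
The minimum is 81.
One optimal route: O → V → K → E → C → O (or its reverse).

Minimum total distance: 81 miles.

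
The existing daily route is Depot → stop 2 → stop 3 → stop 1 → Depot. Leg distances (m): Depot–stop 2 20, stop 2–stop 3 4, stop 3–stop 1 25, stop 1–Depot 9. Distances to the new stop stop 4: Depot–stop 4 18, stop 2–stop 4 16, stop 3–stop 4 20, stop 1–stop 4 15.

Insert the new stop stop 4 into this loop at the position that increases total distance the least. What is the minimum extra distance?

Insertion cost between consecutive stops i–j is d(i,stop 4) + d(stop 4,j) − d(i,j):
  between Depot and stop 2: 18 + 16 − 20 = 14
  between stop 2 and stop 3: 16 + 20 − 4 = 32
  between stop 3 and stop 1: 20 + 15 − 25 = 10
  between stop 1 and Depot: 15 + 18 − 9 = 24
Cheapest insertion is between stop 3 and stop 1, adding 10.
New total = 58 + 10 = 68.

Minimum extra distance: 10 m, inserting stop 4 between stop 3 and stop 1.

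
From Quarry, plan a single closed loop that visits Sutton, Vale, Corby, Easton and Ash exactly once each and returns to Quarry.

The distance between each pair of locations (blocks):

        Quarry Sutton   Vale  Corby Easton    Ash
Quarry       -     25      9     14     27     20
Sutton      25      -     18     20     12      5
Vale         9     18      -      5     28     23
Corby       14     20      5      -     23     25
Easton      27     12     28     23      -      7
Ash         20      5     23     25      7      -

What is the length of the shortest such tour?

Minimum total distance: 73 blocks.

With 5 stops there are 5!/2 = 60 distinct round trips (a route and its reverse cost the same).
Quarry → Sutton → Vale → Corby → Easton → Ash → Quarry: 25+18+5+23+7+20 = 98
Quarry → Sutton → Vale → Corby → Ash → Easton → Quarry: 25+18+5+25+7+27 = 107
Quarry → Sutton → Vale → Easton → Corby → Ash → Quarry: 25+18+28+23+25+20 = 139
Quarry → Sutton → Vale → Easton → Ash → Corby → Quarry: 25+18+28+7+25+14 = 117
Quarry → Sutton → Vale → Ash → Corby → Easton → Quarry: 25+18+23+25+23+27 = 141
Quarry → Sutton → Vale → Ash → Easton → Corby → Quarry: 25+18+23+7+23+14 = 110
Quarry → Sutton → Corby → Vale → Easton → Ash → Quarry: 25+20+5+28+7+20 = 105
Quarry → Sutton → Corby → Vale → Ash → Easton → Quarry: 25+20+5+23+7+27 = 107
Quarry → Sutton → Corby → Easton → Vale → Ash → Quarry: 25+20+23+28+23+20 = 139
Quarry → Sutton → Corby → Easton → Ash → Vale → Quarry: 25+20+23+7+23+9 = 107
Quarry → Sutton → Corby → Ash → Vale → Easton → Quarry: 25+20+25+23+28+27 = 148
Quarry → Sutton → Corby → Ash → Easton → Vale → Quarry: 25+20+25+7+28+9 = 114
Quarry → Sutton → Easton → Vale → Corby → Ash → Quarry: 25+12+28+5+25+20 = 115
Quarry → Sutton → Easton → Vale → Ash → Corby → Quarry: 25+12+28+23+25+14 = 127
… (46 more)
Quarry → Vale → Corby → Sutton → Easton → Ash → Quarry: 9+5+20+12+7+20 = 73  ← best
The minimum is 73.
One optimal route: Quarry → Vale → Corby → Sutton → Easton → Ash → Quarry (or its reverse).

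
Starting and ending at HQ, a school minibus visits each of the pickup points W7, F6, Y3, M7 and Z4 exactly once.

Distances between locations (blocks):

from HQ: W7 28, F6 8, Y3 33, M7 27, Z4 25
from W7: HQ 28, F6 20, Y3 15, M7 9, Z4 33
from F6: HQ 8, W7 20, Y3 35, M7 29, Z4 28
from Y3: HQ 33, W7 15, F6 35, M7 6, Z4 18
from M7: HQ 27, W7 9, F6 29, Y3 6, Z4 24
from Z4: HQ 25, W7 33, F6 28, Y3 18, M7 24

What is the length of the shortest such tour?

Shortest round trip = 86 blocks.

With 5 stops there are 5!/2 = 60 distinct round trips (a route and its reverse cost the same).
HQ→W7→F6→Y3→M7→Z4→HQ: 28+20+35+6+24+25 = 138
HQ→W7→F6→Y3→Z4→M7→HQ: 28+20+35+18+24+27 = 152
HQ→W7→F6→M7→Y3→Z4→HQ: 28+20+29+6+18+25 = 126
HQ→W7→F6→M7→Z4→Y3→HQ: 28+20+29+24+18+33 = 152
HQ→W7→F6→Z4→Y3→M7→HQ: 28+20+28+18+6+27 = 127
HQ→W7→F6→Z4→M7→Y3→HQ: 28+20+28+24+6+33 = 139
HQ→W7→Y3→F6→M7→Z4→HQ: 28+15+35+29+24+25 = 156
HQ→W7→Y3→F6→Z4→M7→HQ: 28+15+35+28+24+27 = 157
HQ→W7→Y3→M7→F6→Z4→HQ: 28+15+6+29+28+25 = 131
HQ→W7→Y3→M7→Z4→F6→HQ: 28+15+6+24+28+8 = 109
HQ→W7→Y3→Z4→F6→M7→HQ: 28+15+18+28+29+27 = 145
HQ→W7→Y3→Z4→M7→F6→HQ: 28+15+18+24+29+8 = 122
HQ→W7→M7→F6→Y3→Z4→HQ: 28+9+29+35+18+25 = 144
HQ→W7→M7→F6→Z4→Y3→HQ: 28+9+29+28+18+33 = 145
… (46 more)
HQ→F6→W7→M7→Y3→Z4→HQ: 8+20+9+6+18+25 = 86  ← best
The minimum is 86.
One optimal route: HQ → F6 → W7 → M7 → Y3 → Z4 → HQ (or its reverse).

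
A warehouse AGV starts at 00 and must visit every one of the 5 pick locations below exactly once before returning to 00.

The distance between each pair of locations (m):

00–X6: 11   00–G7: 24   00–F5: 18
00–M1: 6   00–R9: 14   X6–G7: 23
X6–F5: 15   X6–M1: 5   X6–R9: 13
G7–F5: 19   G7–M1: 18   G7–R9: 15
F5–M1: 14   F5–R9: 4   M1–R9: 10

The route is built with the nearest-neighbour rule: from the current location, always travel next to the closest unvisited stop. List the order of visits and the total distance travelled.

At 00 the remaining stops are M1 6, X6 11, R9 14, F5 18, G7 24; go to M1.
At M1 the remaining stops are X6 5, R9 10, F5 14, G7 18; go to X6.
At X6 the remaining stops are R9 13, F5 15, G7 23; go to R9.
At R9 the remaining stops are F5 4, G7 15; go to F5.
At F5 the remaining stops are G7 19; go to G7.
Return G7→00: 24.
Total = 6 + 5 + 13 + 4 + 19 + 24 = 71.

71 m along 00 → M1 → X6 → R9 → F5 → G7 → 00.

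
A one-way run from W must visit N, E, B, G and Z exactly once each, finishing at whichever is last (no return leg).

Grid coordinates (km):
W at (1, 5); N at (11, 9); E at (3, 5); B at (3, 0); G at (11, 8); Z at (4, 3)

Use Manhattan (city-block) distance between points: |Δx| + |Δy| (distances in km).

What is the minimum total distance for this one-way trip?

24 km — the minimum one-way total.

There are 5! = 120 possible orderings.
W - N - E - B - G - Z: 14+12+5+16+12 = 59
W - N - E - B - Z - G: 14+12+5+4+12 = 47
W - N - E - G - B - Z: 14+12+11+16+4 = 57
W - N - E - G - Z - B: 14+12+11+12+4 = 53
W - N - E - Z - B - G: 14+12+3+4+16 = 49
W - N - E - Z - G - B: 14+12+3+12+16 = 57
W - N - B - E - G - Z: 14+17+5+11+12 = 59
W - N - B - E - Z - G: 14+17+5+3+12 = 51
W - N - B - G - E - Z: 14+17+16+11+3 = 61
W - N - B - G - Z - E: 14+17+16+12+3 = 62
W - N - B - Z - E - G: 14+17+4+3+11 = 49
W - N - B - Z - G - E: 14+17+4+12+11 = 58
W - N - G - E - B - Z: 14+1+11+5+4 = 35
W - N - G - E - Z - B: 14+1+11+3+4 = 33
… (106 more)
W - E - B - Z - G - N: 2+5+4+12+1 = 24  ← best
The minimum is 24.
One shortest path: W → E → B → Z → G → N.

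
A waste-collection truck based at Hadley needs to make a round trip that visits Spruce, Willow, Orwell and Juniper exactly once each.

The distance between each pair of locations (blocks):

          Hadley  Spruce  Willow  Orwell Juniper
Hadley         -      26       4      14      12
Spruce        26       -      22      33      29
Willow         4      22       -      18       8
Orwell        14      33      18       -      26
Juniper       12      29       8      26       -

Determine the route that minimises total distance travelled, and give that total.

Shortest round trip = 88 blocks.

There are 12 distinct closed tours to check (reversals are equivalent).
Hadley - Spruce - Willow - Orwell - Juniper - Hadley: 26+22+18+26+12 = 104
Hadley - Spruce - Willow - Juniper - Orwell - Hadley: 26+22+8+26+14 = 96
Hadley - Spruce - Orwell - Willow - Juniper - Hadley: 26+33+18+8+12 = 97
Hadley - Spruce - Orwell - Juniper - Willow - Hadley: 26+33+26+8+4 = 97
Hadley - Spruce - Juniper - Willow - Orwell - Hadley: 26+29+8+18+14 = 95
Hadley - Spruce - Juniper - Orwell - Willow - Hadley: 26+29+26+18+4 = 103
Hadley - Willow - Spruce - Orwell - Juniper - Hadley: 4+22+33+26+12 = 97
Hadley - Willow - Spruce - Juniper - Orwell - Hadley: 4+22+29+26+14 = 95
Hadley - Willow - Orwell - Spruce - Juniper - Hadley: 4+18+33+29+12 = 96
Hadley - Willow - Juniper - Spruce - Orwell - Hadley: 4+8+29+33+14 = 88
Hadley - Orwell - Spruce - Willow - Juniper - Hadley: 14+33+22+8+12 = 89
Hadley - Orwell - Willow - Spruce - Juniper - Hadley: 14+18+22+29+12 = 95
The minimum is 88.
One optimal route: Hadley → Willow → Juniper → Spruce → Orwell → Hadley (or its reverse).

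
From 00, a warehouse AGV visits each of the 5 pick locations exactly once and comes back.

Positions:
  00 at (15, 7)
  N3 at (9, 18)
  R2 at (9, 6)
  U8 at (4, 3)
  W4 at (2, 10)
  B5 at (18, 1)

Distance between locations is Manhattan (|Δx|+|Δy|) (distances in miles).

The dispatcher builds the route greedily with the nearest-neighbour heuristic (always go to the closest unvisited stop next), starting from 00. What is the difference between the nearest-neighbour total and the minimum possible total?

00: R2=7, B5=9, U8=15, W4=16, N3=17 ⇒ R2
R2: U8=8, W4=11, N3=12, B5=14 ⇒ U8
U8: W4=9, B5=16, N3=20 ⇒ W4
W4: N3=15, B5=25 ⇒ N3
N3: B5=26 ⇒ B5
NN route 00 → R2 → U8 → W4 → N3 → B5 → 00 costs 74.
Optimal: 00 → R2 → N3 → W4 → U8 → B5 → 00 costs 68 (by enumerating all 60 distinct tours).
Excess = 74 − 68 = 6.

The nearest-neighbour route is 6 miles longer than optimal.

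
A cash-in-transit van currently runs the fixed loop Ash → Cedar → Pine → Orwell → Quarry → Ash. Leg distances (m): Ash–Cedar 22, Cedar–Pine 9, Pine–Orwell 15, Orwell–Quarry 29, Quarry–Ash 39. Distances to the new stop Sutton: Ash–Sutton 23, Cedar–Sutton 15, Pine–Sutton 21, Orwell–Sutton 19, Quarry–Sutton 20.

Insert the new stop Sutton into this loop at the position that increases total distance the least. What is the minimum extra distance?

+4 m — insert Sutton between Quarry and Ash.

Insertion cost between consecutive stops i–j is d(i,Sutton) + d(Sutton,j) − d(i,j):
  between Ash and Cedar: 23 + 15 − 22 = 16
  between Cedar and Pine: 15 + 21 − 9 = 27
  between Pine and Orwell: 21 + 19 − 15 = 25
  between Orwell and Quarry: 19 + 20 − 29 = 10
  between Quarry and Ash: 20 + 23 − 39 = 4
Cheapest insertion is between Quarry and Ash, adding 4.
New total = 114 + 4 = 118.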